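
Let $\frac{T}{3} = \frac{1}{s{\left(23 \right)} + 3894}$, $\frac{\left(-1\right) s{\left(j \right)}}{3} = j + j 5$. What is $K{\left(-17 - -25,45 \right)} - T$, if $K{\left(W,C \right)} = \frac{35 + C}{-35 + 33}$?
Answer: $- \frac{46401}{1160} \approx -40.001$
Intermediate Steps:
$s{\left(j \right)} = - 18 j$ ($s{\left(j \right)} = - 3 \left(j + j 5\right) = - 3 \left(j + 5 j\right) = - 3 \cdot 6 j = - 18 j$)
$K{\left(W,C \right)} = - \frac{35}{2} - \frac{C}{2}$ ($K{\left(W,C \right)} = \frac{35 + C}{-2} = \left(35 + C\right) \left(- \frac{1}{2}\right) = - \frac{35}{2} - \frac{C}{2}$)
$T = \frac{1}{1160}$ ($T = \frac{3}{\left(-18\right) 23 + 3894} = \frac{3}{-414 + 3894} = \frac{3}{3480} = 3 \cdot \frac{1}{3480} = \frac{1}{1160} \approx 0.00086207$)
$K{\left(-17 - -25,45 \right)} - T = \left(- \frac{35}{2} - \frac{45}{2}\right) - \frac{1}{1160} = -40 - \frac{1}{1160} = - \frac{46401}{1160}$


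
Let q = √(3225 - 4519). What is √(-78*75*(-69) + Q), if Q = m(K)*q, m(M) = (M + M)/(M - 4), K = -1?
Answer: √(10091250 + 10*I*√1294)/5 ≈ 635.33 + 0.011324*I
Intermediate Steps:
m(M) = 2*M/(-4 + M) (m(M) = (2*M)/(-4 + M) = 2*M/(-4 + M))
q = I*√1294 (q = √(-1294) = I*√1294 ≈ 35.972*I)
Q = 2*I*√1294/5 (Q = (2*(-1)/(-4 - 1))*(I*√1294) = (2*(-1)/(-5))*(I*√1294) = (2*(-1)*(-⅕))*(I*√1294) = 2*(I*√1294)/5 = 2*I*√1294/5 ≈ 14.389*I)
√(-78*75*(-69) + Q) = √(-78*75*(-69) + 2*I*√1294/5) = √(-5850*(-69) + 2*I*√1294/5) = √(403650 + 2*I*√1294/5)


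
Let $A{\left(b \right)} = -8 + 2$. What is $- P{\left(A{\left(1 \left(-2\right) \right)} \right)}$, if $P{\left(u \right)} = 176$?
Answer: $-176$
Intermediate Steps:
$A{\left(b \right)} = -6$
$- P{\left(A{\left(1 \left(-2\right) \right)} \right)} = \left(-1\right) 176 = -176$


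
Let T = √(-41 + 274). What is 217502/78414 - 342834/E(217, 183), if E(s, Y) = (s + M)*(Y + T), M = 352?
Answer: -200967260045/370950443724 + 171417*√233/9461332 ≈ -0.26521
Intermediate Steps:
T = √233 ≈ 15.264
E(s, Y) = (352 + s)*(Y + √233) (E(s, Y) = (s + 352)*(Y + √233) = (352 + s)*(Y + √233))
217502/78414 - 342834/E(217, 183) = 217502/78414 - 342834/(352*183 + 352*√233 + 183*217 + 217*√233) = 217502*(1/78414) - 342834/(64416 + 352*√233 + 39711 + 217*√233) = 108751/39207 - 342834/(104127 + 569*√233)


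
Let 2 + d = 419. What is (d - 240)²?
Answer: 31329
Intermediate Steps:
d = 417 (d = -2 + 419 = 417)
(d - 240)² = (417 - 240)² = 177² = 31329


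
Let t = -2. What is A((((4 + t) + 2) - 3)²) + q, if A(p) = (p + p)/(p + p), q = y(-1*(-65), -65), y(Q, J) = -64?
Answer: -63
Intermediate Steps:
q = -64
A(p) = 1 (A(p) = (2*p)/((2*p)) = (2*p)*(1/(2*p)) = 1)
A((((4 + t) + 2) - 3)²) + q = 1 - 64 = -63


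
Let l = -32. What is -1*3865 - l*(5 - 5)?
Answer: -3865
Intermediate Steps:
-1*3865 - l*(5 - 5) = -1*3865 - (-32)*(5 - 5) = -3865 - (-32)*0 = -3865 - 1*0 = -3865 + 0 = -3865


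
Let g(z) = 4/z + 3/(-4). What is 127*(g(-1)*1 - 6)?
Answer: -5461/4 ≈ -1365.3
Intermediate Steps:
g(z) = -¾ + 4/z (g(z) = 4/z + 3*(-¼) = 4/z - ¾ = -¾ + 4/z)
127*(g(-1)*1 - 6) = 127*((-¾ + 4/(-1))*1 - 6) = 127*((-¾ + 4*(-1))*1 - 6) = 127*((-¾ - 4)*1 - 6) = 127*(-19/4*1 - 6) = 127*(-19/4 - 6) = 127*(-43/4) = -5461/4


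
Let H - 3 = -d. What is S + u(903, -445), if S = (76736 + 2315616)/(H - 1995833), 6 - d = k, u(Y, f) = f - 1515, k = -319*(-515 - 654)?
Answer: -3183325352/1622925 ≈ -1961.5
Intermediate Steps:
k = 372911 (k = -319*(-1169) = 372911)
u(Y, f) = -1515 + f
d = -372905 (d = 6 - 1*372911 = 6 - 372911 = -372905)
H = 372908 (H = 3 - 1*(-372905) = 3 + 372905 = 372908)
S = -2392352/1622925 (S = (76736 + 2315616)/(372908 - 1995833) = 2392352/(-1622925) = 2392352*(-1/1622925) = -2392352/1622925 ≈ -1.4741)
S + u(903, -445) = -2392352/1622925 + (-1515 - 445) = -2392352/1622925 - 1960 = -3183325352/1622925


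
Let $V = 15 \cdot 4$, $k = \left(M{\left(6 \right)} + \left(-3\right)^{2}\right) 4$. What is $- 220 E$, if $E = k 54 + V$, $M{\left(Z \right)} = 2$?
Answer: $-535920$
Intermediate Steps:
$k = 44$ ($k = \left(2 + \left(-3\right)^{2}\right) 4 = \left(2 + 9\right) 4 = 11 \cdot 4 = 44$)
$V = 60$
$E = 2436$ ($E = 44 \cdot 54 + 60 = 2376 + 60 = 2436$)
$- 220 E = \left(-220\right) 2436 = -535920$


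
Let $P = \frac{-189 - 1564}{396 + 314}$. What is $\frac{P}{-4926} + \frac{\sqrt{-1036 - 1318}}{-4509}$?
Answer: $\frac{1753}{3497460} - \frac{i \sqrt{2354}}{4509} \approx 0.00050122 - 0.01076 i$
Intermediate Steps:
$P = - \frac{1753}{710} \approx -2.469$
$\frac{P}{-4926} + \frac{\sqrt{-1036 - 1318}}{-4509} = - \frac{1753}{710 \left(-4926\right)} + \frac{\sqrt{-1036 - 1318}}{-4509} = \left(- \frac{1753}{710}\right) \left(- \frac{1}{4926}\right) + \sqrt{-1036 - 1318} \left(- \frac{1}{4509}\right) = \frac{1753}{3497460} + \sqrt{-2354} \left(- \frac{1}{4509}\right) = \frac{1753}{3497460} + i \sqrt{2354} \left(- \frac{1}{4509}\right) = \frac{1753}{3497460} - \frac{i \sqrt{2354}}{4509}$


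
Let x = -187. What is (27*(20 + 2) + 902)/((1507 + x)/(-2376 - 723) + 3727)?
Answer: 1545368/3849551 ≈ 0.40144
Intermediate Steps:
(27*(20 + 2) + 902)/((1507 + x)/(-2376 - 723) + 3727) = (27*(20 + 2) + 902)/((1507 - 187)/(-2376 - 723) + 3727) = (27*22 + 902)/(1320/(-3099) + 3727) = (594 + 902)/(1320*(-1/3099) + 3727) = 1496/(-440/1033 + 3727) = 1496/(3849551/1033) = 1496*(1033/3849551) = 1545368/3849551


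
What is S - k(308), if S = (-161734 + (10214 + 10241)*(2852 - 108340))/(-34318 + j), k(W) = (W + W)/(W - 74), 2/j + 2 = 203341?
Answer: 105629977472767/1679934100 ≈ 62877.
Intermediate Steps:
j = 2/203339 (j = 2/(-2 + 203341) = 2/203339 ≈ 9.8358e-6)
k(W) = 2*W/(-74 + W) (k(W) = (2*W)/(-74 + W) = 2*W/(-74 + W))
S = 73131507597731/1163031300 (S = (-161734 + (10214 + 10241)*(2852 - 108340))/(-34318 + 2/203339) = (-161734 + 20455*(-105488))/(-6978187800/203339) = (-161734 - 2157757040)*(-203339/6978187800) = -2157918774*(-203339/6978187800) = 73131507597731/1163031300 ≈ 62880.)
S - k(308) = 73131507597731/1163031300 - 2*308/(-74 + 308) = 73131507597731/1163031300 - 2*308/234 = 73131507597731/1163031300 - 1*308/117 = 73131507597731/1163031300 - 308/117 = 105629977472767/1679934100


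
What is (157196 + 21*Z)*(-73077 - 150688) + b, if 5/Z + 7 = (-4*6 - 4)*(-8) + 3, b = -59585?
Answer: -1547705690165/44 ≈ -3.5175e+10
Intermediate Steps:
Z = 1/44 (Z = 5/(-7 + ((-4*6 - 4)*(-8) + 3)) = 5/(-7 + ((-24 - 4)*(-8) + 3)) = 5/(-7 + (-28*(-8) + 3)) = 5/(-7 + (224 + 3)) = 5/(-7 + 227) = 5/220 = 5*(1/220) = 1/44 ≈ 0.022727)
(157196 + 21*Z)*(-73077 - 150688) + b = (157196 + 21*(1/44))*(-73077 - 150688) - 59585 = (157196 + 21/44)*(-223765) - 59585 = (6916645/44)*(-223765) - 59585 = -1547703068425/44 - 59585 = -1547705690165/44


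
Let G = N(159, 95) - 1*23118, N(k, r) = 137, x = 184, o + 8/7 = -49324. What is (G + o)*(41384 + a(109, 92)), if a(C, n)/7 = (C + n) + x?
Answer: -3187182471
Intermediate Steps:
o = -345276/7 (o = -8/7 - 49324 = -345276/7 ≈ -49325.)
a(C, n) = 1288 + 7*C + 7*n (a(C, n) = 7*((C + n) + 184) = 7*(184 + C + n) = 1288 + 7*C + 7*n)
G = -22981 (G = 137 - 1*23118 = 137 - 23118 = -22981)
(G + o)*(41384 + a(109, 92)) = (-22981 - 345276/7)*(41384 + (1288 + 7*109 + 7*92)) = -506143*(41384 + (1288 + 763 + 644))/7 = -506143*(41384 + 2695)/7 = -506143/7*44079 = -3187182471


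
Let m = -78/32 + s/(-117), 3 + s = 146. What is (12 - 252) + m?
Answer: -35087/144 ≈ -243.66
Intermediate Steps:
s = 143 (s = -3 + 146 = 143)
m = -527/144 (m = -78/32 + 143/(-117) = -78*1/32 + 143*(-1/117) = -39/16 - 11/9 = -527/144 ≈ -3.6597)
(12 - 252) + m = (12 - 252) - 527/144 = -240 - 527/144 = -35087/144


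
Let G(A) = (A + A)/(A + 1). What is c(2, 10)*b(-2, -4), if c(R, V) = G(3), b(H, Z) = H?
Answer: -3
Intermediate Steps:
G(A) = 2*A/(1 + A) (G(A) = (2*A)/(1 + A) = 2*A/(1 + A))
c(R, V) = 3/2 (c(R, V) = 2*3/(1 + 3) = 2*3/4 = 2*3*(1/4) = 3/2)
c(2, 10)*b(-2, -4) = (3/2)*(-2) = -3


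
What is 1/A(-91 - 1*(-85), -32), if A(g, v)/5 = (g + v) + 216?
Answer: 1/890 ≈ 0.0011236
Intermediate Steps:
A(g, v) = 1080 + 5*g + 5*v (A(g, v) = 5*((g + v) + 216) = 5*(216 + g + v) = 1080 + 5*g + 5*v)
1/A(-91 - 1*(-85), -32) = 1/(1080 + 5*(-91 - 1*(-85)) + 5*(-32)) = 1/(1080 + 5*(-91 + 85) - 160) = 1/(1080 + 5*(-6) - 160) = 1/(1080 - 30 - 160) = 1/890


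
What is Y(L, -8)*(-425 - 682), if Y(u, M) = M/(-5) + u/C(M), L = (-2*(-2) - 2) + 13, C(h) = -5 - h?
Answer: -36531/5 ≈ -7306.2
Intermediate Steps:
L = 15 (L = (4 - 2) + 13 = 2 + 13 = 15)
Y(u, M) = -M/5 + u/(-5 - M) (Y(u, M) = M/(-5) + u/(-5 - M) = M*(-⅕) + u/(-5 - M) = -M/5 + u/(-5 - M))
Y(L, -8)*(-425 - 682) = ((-1*15 - ⅕*(-8)*(5 - 8))/(5 - 8))*(-425 - 682) = ((-15 - ⅕*(-8)*(-3))/(-3))*(-1107) = -(-15 - 24/5)/3*(-1107) = -⅓*(-99/5)*(-1107) = (33/5)*(-1107) = -36531/5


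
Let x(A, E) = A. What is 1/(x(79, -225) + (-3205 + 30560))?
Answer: 1/27434 ≈ 3.6451e-5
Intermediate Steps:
1/(x(79, -225) + (-3205 + 30560)) = 1/(79 + (-3205 + 30560)) = 1/(79 + 27355) = 1/27434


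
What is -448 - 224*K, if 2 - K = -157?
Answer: -36064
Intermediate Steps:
K = 159 (K = 2 - 1*(-157) = 2 + 157 = 159)
-448 - 224*K = -448 - 224*159 = -448 - 35616 = -36064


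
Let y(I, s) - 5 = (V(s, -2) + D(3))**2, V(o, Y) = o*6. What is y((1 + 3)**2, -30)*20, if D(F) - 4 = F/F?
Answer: 612600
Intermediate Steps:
V(o, Y) = 6*o
D(F) = 5 (D(F) = 4 + F/F = 4 + 1 = 5)
y(I, s) = 5 + (5 + 6*s)**2 (y(I, s) = 5 + (6*s + 5)**2 = 5 + (5 + 6*s)**2)
y((1 + 3)**2, -30)*20 = (5 + (5 + 6*(-30))**2)*20 = (5 + (5 - 180)**2)*20 = (5 + (-175)**2)*20 = (5 + 30625)*20 = 30630*20 = 612600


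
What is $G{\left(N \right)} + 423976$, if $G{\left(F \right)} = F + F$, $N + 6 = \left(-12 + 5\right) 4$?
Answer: $423908$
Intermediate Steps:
$N = -34$ ($N = -6 + \left(-12 + 5\right) 4 = -6 - 28 = -34$)
$G{\left(F \right)} = 2 F$
$G{\left(N \right)} + 423976 = 2 \left(-34\right) + 423976 = -68 + 423976 = 423908$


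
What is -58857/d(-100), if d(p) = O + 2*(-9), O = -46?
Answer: 58857/64 ≈ 919.64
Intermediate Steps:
d(p) = -64 (d(p) = -46 + 2*(-9) = -46 - 18 = -64)
-58857/d(-100) = -58857/(-64) = -58857*(-1/64) = 58857/64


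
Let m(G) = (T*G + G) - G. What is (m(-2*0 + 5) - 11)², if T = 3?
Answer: 16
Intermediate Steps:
m(G) = 3*G (m(G) = (3*G + G) - G = 4*G - G = 3*G)
(m(-2*0 + 5) - 11)² = (3*(-2*0 + 5) - 11)² = (3*(0 + 5) - 11)² = (3*5 - 11)² = (15 - 11)² = 4² = 16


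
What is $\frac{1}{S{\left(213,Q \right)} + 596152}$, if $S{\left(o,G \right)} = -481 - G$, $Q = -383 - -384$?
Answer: $\frac{1}{595670} \approx 1.6788 \cdot 10^{-6}$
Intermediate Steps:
$Q = 1$ ($Q = -383 + 384 = 1$)
$\frac{1}{S{\left(213,Q \right)} + 596152} = \frac{1}{\left(-481 - 1\right) + 596152} = \frac{1}{-482 + 596152} = \frac{1}{595670}$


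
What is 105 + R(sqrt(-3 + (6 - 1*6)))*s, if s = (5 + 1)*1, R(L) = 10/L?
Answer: 105 - 20*I*sqrt(3) ≈ 105.0 - 34.641*I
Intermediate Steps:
s = 6 (s = 6*1 = 6)
105 + R(sqrt(-3 + (6 - 1*6)))*s = 105 + (10/(sqrt(-3 + (6 - 1*6))))*6 = 105 + (10/(sqrt(-3 + (6 - 6))))*6 = 105 + (10/(sqrt(-3 + 0)))*6 = 105 + (10/(sqrt(-3)))*6 = 105 + (10/((I*sqrt(3))))*6 = 105 + (10*(-I*sqrt(3)/3))*6 = 105 - 10*I*sqrt(3)/3*6 = 105 - 20*I*sqrt(3)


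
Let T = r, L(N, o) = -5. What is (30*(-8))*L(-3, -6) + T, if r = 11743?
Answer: 12943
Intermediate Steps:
T = 11743
(30*(-8))*L(-3, -6) + T = (30*(-8))*(-5) + 11743 = -240*(-5) + 11743 = 1200 + 11743 = 12943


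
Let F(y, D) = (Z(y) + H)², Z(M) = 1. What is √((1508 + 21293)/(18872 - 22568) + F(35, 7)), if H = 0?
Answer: I*√4413255/924 ≈ 2.2736*I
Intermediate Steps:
F(y, D) = 1 (F(y, D) = (1 + 0)² = 1² = 1)
√((1508 + 21293)/(18872 - 22568) + F(35, 7)) = √((1508 + 21293)/(18872 - 22568) + 1) = √(22801/(-3696) + 1) = √(22801*(-1/3696) + 1) = √(-22801/3696 + 1) = √(-19105/3696) = I*√4413255/924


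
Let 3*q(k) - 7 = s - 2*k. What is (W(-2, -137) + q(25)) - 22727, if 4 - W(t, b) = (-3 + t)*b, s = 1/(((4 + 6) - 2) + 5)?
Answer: -304490/13 ≈ -23422.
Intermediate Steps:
s = 1/13 (s = 1/((10 - 2) + 5) = 1/(8 + 5) = 1/13 ≈ 0.076923)
q(k) = 92/39 - 2*k/3 (q(k) = 7/3 + (1/13 - 2*k)/3 = 7/3 + (1/39 - 2*k/3) = 92/39 - 2*k/3)
W(t, b) = 4 - b*(-3 + t) (W(t, b) = 4 - (-3 + t)*b = 4 - b*(-3 + t))
(W(-2, -137) + q(25)) - 22727 = ((4 + 3*(-137) - 1*(-137)*(-2)) + (92/39 - 2/3*25)) - 22727 = ((4 - 411 - 274) + (92/39 - 50/3)) - 22727 = (-681 - 186/13) - 22727 = -9039/13 - 22727 = -304490/13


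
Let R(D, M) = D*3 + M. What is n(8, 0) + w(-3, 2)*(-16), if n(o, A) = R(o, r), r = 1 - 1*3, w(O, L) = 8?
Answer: -106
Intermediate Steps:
r = -2 (r = 1 - 3 = -2)
R(D, M) = M + 3*D (R(D, M) = 3*D + M = M + 3*D)
n(o, A) = -2 + 3*o
n(8, 0) + w(-3, 2)*(-16) = (-2 + 3*8) + 8*(-16) = (-2 + 24) - 128 = 22 - 128 = -106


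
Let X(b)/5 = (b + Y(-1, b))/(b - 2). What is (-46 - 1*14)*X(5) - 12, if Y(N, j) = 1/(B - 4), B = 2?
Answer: -462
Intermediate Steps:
Y(N, j) = -½ (Y(N, j) = 1/(2 - 4) = 1/(-2) = -½)
X(b) = 5*(-½ + b)/(-2 + b) (X(b) = 5*((b - ½)/(b - 2)) = 5*((-½ + b)/(-2 + b)) = 5*(-½ + b)/(-2 + b))
(-46 - 1*14)*X(5) - 12 = (-46 - 1*14)*(5*(-1 + 2*5)/(2*(-2 + 5))) - 12 = (-46 - 14)*((5/2)*(-1 + 10)/3) - 12 = -150*9/3 - 12 = -60*15/2 - 12 = -450 - 12 = -462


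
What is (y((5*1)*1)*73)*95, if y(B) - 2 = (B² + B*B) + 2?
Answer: 374490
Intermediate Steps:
y(B) = 4 + 2*B² (y(B) = 2 + ((B² + B*B) + 2) = 2 + ((B² + B²) + 2) = 2 + (2*B² + 2) = 2 + (2 + 2*B²) = 4 + 2*B²)
(y((5*1)*1)*73)*95 = ((4 + 2*((5*1)*1)²)*73)*95 = ((4 + 2*(5*1)²)*73)*95 = ((4 + 2*5²)*73)*95 = ((4 + 2*25)*73)*95 = ((4 + 50)*73)*95 = (54*73)*95 = 3942*95 = 374490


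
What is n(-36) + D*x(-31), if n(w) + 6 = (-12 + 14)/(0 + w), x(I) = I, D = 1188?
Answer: -663013/18 ≈ -36834.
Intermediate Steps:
n(w) = -6 + 2/w (n(w) = -6 + (-12 + 14)/(0 + w) = -6 + 2/w)
n(-36) + D*x(-31) = (-6 + 2/(-36)) + 1188*(-31) = (-6 + 2*(-1/36)) - 36828 = (-6 - 1/18) - 36828 = -109/18 - 36828 = -663013/18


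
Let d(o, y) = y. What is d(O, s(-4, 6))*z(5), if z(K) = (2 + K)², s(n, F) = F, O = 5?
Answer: 294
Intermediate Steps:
d(O, s(-4, 6))*z(5) = 6*(2 + 5)² = 6*7² = 6*49 = 294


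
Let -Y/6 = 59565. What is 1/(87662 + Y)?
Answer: -1/269728 ≈ -3.7074e-6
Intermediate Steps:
Y = -357390 (Y = -6*59565 = -357390)
1/(87662 + Y) = 1/(87662 - 357390) = 1/(-269728) = -1/269728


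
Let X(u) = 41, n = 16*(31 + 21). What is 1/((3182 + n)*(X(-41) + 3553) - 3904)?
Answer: 1/14422412 ≈ 6.9337e-8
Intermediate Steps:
n = 832 (n = 16*52 = 832)
1/((3182 + n)*(X(-41) + 3553) - 3904) = 1/((3182 + 832)*(41 + 3553) - 3904) = 1/(4014*3594 - 3904) = 1/(14426316 - 3904) = 1/14422412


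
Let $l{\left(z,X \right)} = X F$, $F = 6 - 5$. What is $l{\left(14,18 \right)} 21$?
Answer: $378$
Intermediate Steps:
$F = 1$ ($F = 6 - 5 = 1$)
$l{\left(z,X \right)} = X$ ($l{\left(z,X \right)} = X 1 = X$)
$l{\left(14,18 \right)} 21 = 18 \cdot 21 = 378$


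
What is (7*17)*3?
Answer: 357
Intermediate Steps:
(7*17)*3 = 119*3 = 357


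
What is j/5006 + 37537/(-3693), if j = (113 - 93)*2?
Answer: -93881251/9243579 ≈ -10.156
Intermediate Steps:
j = 40 (j = 20*2 = 40)
j/5006 + 37537/(-3693) = 40/5006 + 37537/(-3693) = 40*(1/5006) + 37537*(-1/3693) = 20/2503 - 37537/3693 = -93881251/9243579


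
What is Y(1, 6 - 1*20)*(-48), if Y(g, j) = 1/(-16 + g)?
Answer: 16/5 ≈ 3.2000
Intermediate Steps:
Y(1, 6 - 1*20)*(-48) = -48/(-16 + 1) = -48/(-15) = -1/15*(-48) = 16/5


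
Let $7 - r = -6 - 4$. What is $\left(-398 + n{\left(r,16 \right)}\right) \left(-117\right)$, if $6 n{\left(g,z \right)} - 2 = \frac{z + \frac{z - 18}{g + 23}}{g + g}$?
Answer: $\frac{63264279}{1360} \approx 46518.0$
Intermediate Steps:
$r = 17$ ($r = 7 - \left(-6 - 4\right) = 7 - -10 = 7 + 10 = 17$)
$n{\left(g,z \right)} = \frac{1}{3} + \frac{z + \frac{-18 + z}{23 + g}}{12 g}$ ($n{\left(g,z \right)} = \frac{1}{3} + \frac{\left(z + \frac{z - 18}{g + 23}\right) \frac{1}{g + g}}{6} = \frac{1}{3} + \frac{\left(z + \frac{-18 + z}{23 + g}\right) \frac{1}{2 g}}{6} = \frac{1}{3} + \frac{\frac{1}{2} \frac{1}{g} \left(z + \frac{-18 + z}{23 + g}\right)}{6} = \frac{1}{3} + \frac{z + \frac{-18 + z}{23 + g}}{12 g}$)
$\left(-398 + n{\left(r,16 \right)}\right) \left(-117\right) = \left(-398 + \frac{-18 + 4 \cdot 17^{2} + 24 \cdot 16 + 92 \cdot 17 + 17 \cdot 16}{12 \cdot 17 \left(23 + 17\right)}\right) \left(-117\right) = \left(-398 + \frac{1}{12} \cdot \frac{1}{17} \cdot \frac{1}{40} \left(-18 + 4 \cdot 289 + 384 + 1564 + 272\right)\right) \left(-117\right) = \left(-398 + \frac{1}{12} \cdot \frac{1}{17} \cdot \frac{1}{40} \left(-18 + 1156 + 384 + 1564 + 272\right)\right) \left(-117\right) = \left(-398 + \frac{1}{12} \cdot \frac{1}{17} \cdot \frac{1}{40} \cdot 3358\right) \left(-117\right) = \left(-398 + \frac{1679}{4080}\right) \left(-117\right) = \left(- \frac{1622161}{4080}\right) \left(-117\right) = \frac{63264279}{1360}$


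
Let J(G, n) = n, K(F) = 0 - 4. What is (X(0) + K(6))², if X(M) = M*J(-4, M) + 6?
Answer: 4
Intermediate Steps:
K(F) = -4
X(M) = 6 + M² (X(M) = M*M + 6 = M² + 6 = 6 + M²)
(X(0) + K(6))² = ((6 + 0²) - 4)² = ((6 + 0) - 4)² = (6 - 4)² = 2² = 4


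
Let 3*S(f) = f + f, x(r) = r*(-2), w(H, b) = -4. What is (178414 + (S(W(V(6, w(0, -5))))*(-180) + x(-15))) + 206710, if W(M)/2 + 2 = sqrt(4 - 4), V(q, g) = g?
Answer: 385634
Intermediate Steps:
x(r) = -2*r
W(M) = -4 (W(M) = -4 + 2*sqrt(4 - 4) = -4 + 2*sqrt(0) = -4 + 2*0 = -4 + 0 = -4)
S(f) = 2*f/3 (S(f) = (f + f)/3 = (2*f)/3 = 2*f/3)
(178414 + (S(W(V(6, w(0, -5))))*(-180) + x(-15))) + 206710 = (178414 + (((2/3)*(-4))*(-180) - 2*(-15))) + 206710 = (178414 + (-8/3*(-180) + 30)) + 206710 = (178414 + (480 + 30)) + 206710 = (178414 + 510) + 206710 = 178924 + 206710 = 385634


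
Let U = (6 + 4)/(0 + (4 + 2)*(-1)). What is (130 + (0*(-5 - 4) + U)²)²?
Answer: 1428025/81 ≈ 17630.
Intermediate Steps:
U = -5/3 (U = 10/(0 + 6*(-1)) = 10/(0 - 6) = 10/(-6) = 10*(-⅙) = -5/3 ≈ -1.6667)
(130 + (0*(-5 - 4) + U)²)² = (130 + (0*(-5 - 4) - 5/3)²)² = (130 + (0*(-9) - 5/3)²)² = (130 + (0 - 5/3)²)² = (130 + (-5/3)²)² = (130 + 25/9)² = (1195/9)² = 1428025/81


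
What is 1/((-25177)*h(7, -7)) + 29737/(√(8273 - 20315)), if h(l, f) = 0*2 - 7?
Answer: 1/176239 - 29737*I*√1338/4014 ≈ 5.6741e-6 - 270.99*I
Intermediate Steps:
h(l, f) = -7 (h(l, f) = 0 - 7 = -7)
1/((-25177)*h(7, -7)) + 29737/(√(8273 - 20315)) = 1/(-25177*(-7)) + 29737/(√(8273 - 20315)) = -1/25177*(-⅐) + 29737/(√(-12042)) = 1/176239 + 29737/((3*I*√1338)) = 1/176239 + 29737*(-I*√1338/4014) = 1/176239 - 29737*I*√1338/4014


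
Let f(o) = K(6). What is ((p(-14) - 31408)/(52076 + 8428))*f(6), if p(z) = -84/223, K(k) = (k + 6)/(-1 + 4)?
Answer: -3502034/1686549 ≈ -2.0765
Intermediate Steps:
K(k) = 2 + k/3 (K(k) = (6 + k)/3 = (6 + k)*(⅓) = 2 + k/3)
p(z) = -84/223 (p(z) = -84*1/223 = -84/223)
f(o) = 4 (f(o) = 2 + (⅓)*6 = 2 + 2 = 4)
((p(-14) - 31408)/(52076 + 8428))*f(6) = ((-84/223 - 31408)/(52076 + 8428))*4 = -7004068/223/60504*4 = -7004068/223*1/60504*4 = -1751017/3373098*4 = -3502034/1686549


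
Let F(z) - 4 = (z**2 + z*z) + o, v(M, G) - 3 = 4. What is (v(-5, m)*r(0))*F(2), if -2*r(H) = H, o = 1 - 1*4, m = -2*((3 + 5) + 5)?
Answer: 0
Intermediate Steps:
m = -26 (m = -2*(8 + 5) = -2*13 = -26)
v(M, G) = 7 (v(M, G) = 3 + 4 = 7)
o = -3 (o = 1 - 4 = -3)
r(H) = -H/2
F(z) = 1 + 2*z**2 (F(z) = 4 + ((z**2 + z*z) - 3) = 4 + ((z**2 + z**2) - 3) = 4 + (2*z**2 - 3) = 4 + (-3 + 2*z**2) = 1 + 2*z**2)
(v(-5, m)*r(0))*F(2) = (7*(-1/2*0))*(1 + 2*2**2) = (7*0)*(1 + 2*4) = 0*(1 + 8) = 0*9 = 0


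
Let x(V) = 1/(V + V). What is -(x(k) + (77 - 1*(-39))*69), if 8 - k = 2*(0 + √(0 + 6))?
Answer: -80041/10 - √6/40 ≈ -8004.2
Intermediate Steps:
k = 8 - 2*√6 (k = 8 - 2*(0 + √(0 + 6)) = 8 - 2*(0 + √6) = 8 - 2*√6 ≈ 3.1010)
x(V) = 1/(2*V)
-(x(k) + (77 - 1*(-39))*69) = -(1/(2*(8 - 2*√6)) + (77 - 1*(-39))*69) = -(1/(2*(8 - 2*√6)) + (77 + 39)*69) = -(1/(2*(8 - 2*√6)) + 116*69) = -(1/(2*(8 - 2*√6)) + 8004) = -(8004 + 1/(2*(8 - 2*√6))) = -8004 - 1/(2*(8 - 2*√6))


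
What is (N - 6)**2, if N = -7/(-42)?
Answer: 1225/36 ≈ 34.028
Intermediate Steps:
N = 1/6 (N = -7*(-1/42) = 1/6 ≈ 0.16667)
(N - 6)**2 = (1/6 - 6)**2 = (-35/6)**2 = 1225/36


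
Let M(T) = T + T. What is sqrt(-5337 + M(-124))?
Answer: I*sqrt(5585) ≈ 74.733*I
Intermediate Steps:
M(T) = 2*T
sqrt(-5337 + M(-124)) = sqrt(-5337 + 2*(-124)) = sqrt(-5337 - 248) = sqrt(-5585) = I*sqrt(5585)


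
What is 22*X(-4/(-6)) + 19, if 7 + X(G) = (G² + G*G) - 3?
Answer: -1633/9 ≈ -181.44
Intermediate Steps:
X(G) = -10 + 2*G² (X(G) = -7 + ((G² + G*G) - 3) = -7 + ((G² + G²) - 3) = -7 + (2*G² - 3) = -7 + (-3 + 2*G²) = -10 + 2*G²)
22*X(-4/(-6)) + 19 = 22*(-10 + 2*(-4/(-6))²) + 19 = 22*(-10 + 2*(-4*(-⅙))²) + 19 = 22*(-10 + 2*(⅔)²) + 19 = 22*(-10 + 2*(4/9)) + 19 = 22*(-10 + 8/9) + 19 = 22*(-82/9) + 19 = -1804/9 + 19 = -1633/9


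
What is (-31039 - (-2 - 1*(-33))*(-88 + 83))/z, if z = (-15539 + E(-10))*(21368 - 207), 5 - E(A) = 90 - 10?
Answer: 2206/23600561 ≈ 9.3472e-5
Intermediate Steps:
E(A) = -75 (E(A) = 5 - (90 - 10) = 5 - 1*80 = 5 - 80 = -75)
z = -330407854 (z = (-15539 - 75)*(21368 - 207) = -15614*21161 = -330407854)
(-31039 - (-2 - 1*(-33))*(-88 + 83))/z = (-31039 - (-2 - 1*(-33))*(-88 + 83))/(-330407854) = (-31039 - (-2 + 33)*(-5))*(-1/330407854) = (-31039 - 31*(-5))*(-1/330407854) = (-31039 - 1*(-155))*(-1/330407854) = (-31039 + 155)*(-1/330407854) = -30884*(-1/330407854) = 2206/23600561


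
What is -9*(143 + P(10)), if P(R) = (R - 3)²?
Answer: -1728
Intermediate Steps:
P(R) = (-3 + R)²
-9*(143 + P(10)) = -9*(143 + (-3 + 10)²) = -9*(143 + 7²) = -9*(143 + 49) = -9*192 = -1728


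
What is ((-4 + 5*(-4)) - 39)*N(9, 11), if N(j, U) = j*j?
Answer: -5103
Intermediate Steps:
N(j, U) = j²
((-4 + 5*(-4)) - 39)*N(9, 11) = ((-4 + 5*(-4)) - 39)*9² = ((-4 - 20) - 39)*81 = (-24 - 39)*81 = -63*81 = -5103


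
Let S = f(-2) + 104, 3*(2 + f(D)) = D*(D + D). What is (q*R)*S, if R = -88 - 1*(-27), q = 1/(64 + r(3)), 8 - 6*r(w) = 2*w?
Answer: -19154/193 ≈ -99.244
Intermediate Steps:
r(w) = 4/3 - w/3
q = 3/193 (q = 1/(64 + (4/3 - ⅓*3)) = 1/(64 + (4/3 - 1)) = 1/(64 + ⅓) = 1/(193/3) = 3/193 ≈ 0.015544)
f(D) = -2 + 2*D²/3 (f(D) = -2 + (D*(D + D))/3 = -2 + (D*(2*D))/3 = -2 + (2*D²)/3 = -2 + 2*D²/3)
S = 314/3 (S = (-2 + (⅔)*(-2)²) + 104 = (-2 + (⅔)*4) + 104 = (-2 + 8/3) + 104 = ⅔ + 104 = 314/3 ≈ 104.67)
R = -61 (R = -88 + 27 = -61)
(q*R)*S = ((3/193)*(-61))*(314/3) = -183/193*314/3 = -19154/193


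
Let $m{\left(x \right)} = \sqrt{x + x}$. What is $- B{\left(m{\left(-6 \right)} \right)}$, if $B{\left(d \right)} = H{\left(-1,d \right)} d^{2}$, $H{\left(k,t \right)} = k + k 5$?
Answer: $-72$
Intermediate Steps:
$H{\left(k,t \right)} = 6 k$ ($H{\left(k,t \right)} = k + 5 k = 6 k$)
$m{\left(x \right)} = \sqrt{2} \sqrt{x}$ ($m{\left(x \right)} = \sqrt{2 x} = \sqrt{2} \sqrt{x}$)
$B{\left(d \right)} = - 6 d^{2}$ ($B{\left(d \right)} = 6 \left(-1\right) d^{2} = - 6 d^{2}$)
$- B{\left(m{\left(-6 \right)} \right)} = - \left(-6\right) \left(\sqrt{2} \sqrt{-6}\right)^{2} = - \left(-6\right) \left(\sqrt{2} i \sqrt{6}\right)^{2} = - \left(-6\right) \left(2 i \sqrt{3}\right)^{2} = - \left(-6\right) \left(-12\right) = \left(-1\right) 72 = -72$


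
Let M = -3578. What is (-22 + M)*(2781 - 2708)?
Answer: -262800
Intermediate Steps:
(-22 + M)*(2781 - 2708) = (-22 - 3578)*(2781 - 2708) = -3600*73 = -262800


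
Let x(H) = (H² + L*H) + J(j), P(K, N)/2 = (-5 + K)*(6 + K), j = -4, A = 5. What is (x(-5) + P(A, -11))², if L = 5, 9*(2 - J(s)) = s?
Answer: 484/81 ≈ 5.9753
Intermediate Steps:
P(K, N) = 2*(-5 + K)*(6 + K) (P(K, N) = 2*((-5 + K)*(6 + K)) = 2*(-5 + K)*(6 + K))
J(s) = 2 - s/9
x(H) = 22/9 + H² + 5*H (x(H) = (H² + 5*H) + (2 - ⅑*(-4)) = (H² + 5*H) + (2 + 4/9) = (H² + 5*H) + 22/9 = 22/9 + H² + 5*H)
(x(-5) + P(A, -11))² = ((22/9 + (-5)² + 5*(-5)) + (-60 + 2*5 + 2*5²))² = ((22/9 + 25 - 25) + (-60 + 10 + 2*25))² = (22/9 + (-60 + 10 + 50))² = (22/9 + 0)² = (22/9)² = 484/81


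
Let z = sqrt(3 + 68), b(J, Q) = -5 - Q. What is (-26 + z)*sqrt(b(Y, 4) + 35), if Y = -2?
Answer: sqrt(26)*(-26 + sqrt(71)) ≈ -89.609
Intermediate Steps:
z = sqrt(71) ≈ 8.4261
(-26 + z)*sqrt(b(Y, 4) + 35) = (-26 + sqrt(71))*sqrt((-5 - 1*4) + 35) = (-26 + sqrt(71))*sqrt((-5 - 4) + 35) = (-26 + sqrt(71))*sqrt(-9 + 35) = (-26 + sqrt(71))*sqrt(26) = sqrt(26)*(-26 + sqrt(71))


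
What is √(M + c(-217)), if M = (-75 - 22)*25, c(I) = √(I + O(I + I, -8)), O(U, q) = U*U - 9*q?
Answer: √(-2425 + √188211) ≈ 44.622*I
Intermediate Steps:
O(U, q) = U² - 9*q
c(I) = √(72 + I + 4*I²) (c(I) = √(I + ((I + I)² - 9*(-8))) = √(I + ((2*I)² + 72)) = √(I + (4*I² + 72)) = √(I + (72 + 4*I²)) = √(72 + I + 4*I²))
M = -2425 (M = -97*25 = -2425)
√(M + c(-217)) = √(-2425 + √(72 - 217 + 4*(-217)²)) = √(-2425 + √(72 - 217 + 4*47089)) = √(-2425 + √(72 - 217 + 188356)) = √(-2425 + √188211)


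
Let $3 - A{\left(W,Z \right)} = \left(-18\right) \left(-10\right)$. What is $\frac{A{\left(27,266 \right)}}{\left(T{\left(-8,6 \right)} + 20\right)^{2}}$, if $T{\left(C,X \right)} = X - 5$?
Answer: $- \frac{59}{147} \approx -0.40136$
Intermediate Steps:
$T{\left(C,X \right)} = -5 + X$
$A{\left(W,Z \right)} = -177$ ($A{\left(W,Z \right)} = 3 - \left(-18\right) \left(-10\right) = 3 - 180 = -177$)
$\frac{A{\left(27,266 \right)}}{\left(T{\left(-8,6 \right)} + 20\right)^{2}} = - \frac{177}{\left(\left(-5 + 6\right) + 20\right)^{2}} = - \frac{177}{\left(1 + 20\right)^{2}} = - \frac{177}{21^{2}} = - \frac{177}{441} = \left(-177\right) \frac{1}{441} = - \frac{59}{147}$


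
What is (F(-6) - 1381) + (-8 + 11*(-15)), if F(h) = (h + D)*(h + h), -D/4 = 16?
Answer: -714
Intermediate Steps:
D = -64 (D = -4*16 = -64)
F(h) = 2*h*(-64 + h) (F(h) = (h - 64)*(h + h) = (-64 + h)*(2*h) = 2*h*(-64 + h))
(F(-6) - 1381) + (-8 + 11*(-15)) = (2*(-6)*(-64 - 6) - 1381) + (-8 + 11*(-15)) = (2*(-6)*(-70) - 1381) + (-8 - 165) = (840 - 1381) - 173 = -541 - 173 = -714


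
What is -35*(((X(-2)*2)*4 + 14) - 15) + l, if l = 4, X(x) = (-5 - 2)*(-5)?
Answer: -9761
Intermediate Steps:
X(x) = 35 (X(x) = -7*(-5) = 35)
-35*(((X(-2)*2)*4 + 14) - 15) + l = -35*(((35*2)*4 + 14) - 15) + 4 = -35*((70*4 + 14) - 15) + 4 = -35*((280 + 14) - 15) + 4 = -35*(294 - 15) + 4 = -35*279 + 4 = -9765 + 4 = -9761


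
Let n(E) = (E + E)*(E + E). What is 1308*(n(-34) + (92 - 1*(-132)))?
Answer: 6341184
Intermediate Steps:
n(E) = 4*E**2 (n(E) = (2*E)*(2*E) = 4*E**2)
1308*(n(-34) + (92 - 1*(-132))) = 1308*(4*(-34)**2 + (92 - 1*(-132))) = 1308*(4*1156 + (92 + 132)) = 1308*(4624 + 224) = 1308*4848 = 6341184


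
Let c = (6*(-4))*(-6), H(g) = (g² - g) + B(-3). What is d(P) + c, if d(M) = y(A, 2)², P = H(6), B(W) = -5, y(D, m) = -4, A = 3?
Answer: 160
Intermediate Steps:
H(g) = -5 + g² - g (H(g) = (g² - g) - 5 = -5 + g² - g)
P = 25 (P = -5 + 6² - 1*6 = -5 + 36 - 6 = 25)
d(M) = 16 (d(M) = (-4)² = 16)
c = 144 (c = -24*(-6) = 144)
d(P) + c = 16 + 144 = 160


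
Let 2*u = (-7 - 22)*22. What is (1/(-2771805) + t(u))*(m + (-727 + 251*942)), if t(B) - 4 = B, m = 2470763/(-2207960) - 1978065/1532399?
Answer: -465465477624714708480878/6268940408865075 ≈ -7.4249e+7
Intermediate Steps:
u = -319 (u = ((-7 - 22)*22)/2 = (-29*22)/2 = (½)*(-638) = -319)
m = -479628420461/199027982120 (m = 2470763*(-1/2207960) - 1978065*1/1532399 = -145339/129880 - 1978065/1532399 = -479628420461/199027982120 ≈ -2.4099)
t(B) = 4 + B
(1/(-2771805) + t(u))*(m + (-727 + 251*942)) = (1/(-2771805) + (4 - 319))*(-479628420461/199027982120 + (-727 + 251*942)) = (-1/2771805 - 315)*(-479628420461/199027982120 + (-727 + 236442)) = -873118576*(-479628420461/199027982120 + 235715)/2771805 = -873118576/2771805*46913401176995339/199027982120 = -465465477624714708480878/6268940408865075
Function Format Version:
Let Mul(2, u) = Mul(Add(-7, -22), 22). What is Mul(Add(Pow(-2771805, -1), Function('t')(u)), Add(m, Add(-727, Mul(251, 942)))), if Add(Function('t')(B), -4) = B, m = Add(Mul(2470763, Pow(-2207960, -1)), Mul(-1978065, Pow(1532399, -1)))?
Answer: Rational(-465465477624714708480878, 6268940408865075) ≈ -7.4249e+7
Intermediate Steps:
u = -319 (u = Mul(Rational(1, 2), Mul(Add(-7, -22), 22)) = Mul(Rational(1, 2), Mul(-29, 22)) = Mul(Rational(1, 2), -638) = -319)
m = Rational(-479628420461, 199027982120) (m = Add(Mul(2470763, Rational(-1, 2207960)), Mul(-1978065, Rational(1, 1532399))) = Add(Rational(-145339, 129880), Rational(-1978065, 1532399)) = Rational(-479628420461, 199027982120) ≈ -2.4099)
Function('t')(B) = Add(4, B)
Mul(Add(Pow(-2771805, -1), Function('t')(u)), Add(m, Add(-727, Mul(251, 942)))) = Mul(Add(Pow(-2771805, -1), Add(4, -319)), Add(Rational(-479628420461, 199027982120), Add(-727, Mul(251, 942)))) = Mul(Add(Rational(-1, 2771805), -315), Add(Rational(-479628420461, 199027982120), Add(-727, 236442))) = Mul(Rational(-873118576, 2771805), Add(Rational(-479628420461, 199027982120), 235715)) = Mul(Rational(-873118576, 2771805), Rational(46913401176995339, 199027982120)) = Rational(-465465477624714708480878, 6268940408865075)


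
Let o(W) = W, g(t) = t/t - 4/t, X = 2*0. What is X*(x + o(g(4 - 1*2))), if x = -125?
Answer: 0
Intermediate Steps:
X = 0
g(t) = 1 - 4/t
X*(x + o(g(4 - 1*2))) = 0*(-125 + (-4 + (4 - 1*2))/(4 - 1*2)) = 0*(-125 + (-4 + (4 - 2))/(4 - 2)) = 0*(-125 + (-4 + 2)/2) = 0*(-125 + (½)*(-2)) = 0*(-125 - 1) = 0*(-126) = 0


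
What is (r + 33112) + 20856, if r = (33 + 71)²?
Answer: 64784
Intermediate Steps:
r = 10816 (r = 104² = 10816)
(r + 33112) + 20856 = (10816 + 33112) + 20856 = 43928 + 20856 = 64784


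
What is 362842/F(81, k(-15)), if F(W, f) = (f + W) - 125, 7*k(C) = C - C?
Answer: -181421/22 ≈ -8246.4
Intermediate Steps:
k(C) = 0 (k(C) = (C - C)/7 = (1/7)*0 = 0)
F(W, f) = -125 + W + f (F(W, f) = (W + f) - 125 = -125 + W + f)
362842/F(81, k(-15)) = 362842/(-125 + 81 + 0) = 362842/(-44) = 362842*(-1/44) = -181421/22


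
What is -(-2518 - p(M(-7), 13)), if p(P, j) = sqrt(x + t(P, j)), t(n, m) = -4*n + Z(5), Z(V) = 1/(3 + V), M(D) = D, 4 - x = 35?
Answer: 2518 + I*sqrt(46)/4 ≈ 2518.0 + 1.6956*I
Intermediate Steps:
x = -31 (x = 4 - 1*35 = 4 - 35 = -31)
t(n, m) = 1/8 - 4*n (t(n, m) = -4*n + 1/(3 + 5) = -4*n + 1/8 = 1/8 - 4*n)
p(P, j) = sqrt(-247/8 - 4*P) (p(P, j) = sqrt(-31 + (1/8 - 4*P)) = sqrt(-247/8 - 4*P))
-(-2518 - p(M(-7), 13)) = -(-2518 - sqrt(-494 - 64*(-7))/4) = -(-2518 - sqrt(-494 + 448)/4) = -(-2518 - sqrt(-46)/4) = -(-2518 - I*sqrt(46)/4) = 2518 + I*sqrt(46)/4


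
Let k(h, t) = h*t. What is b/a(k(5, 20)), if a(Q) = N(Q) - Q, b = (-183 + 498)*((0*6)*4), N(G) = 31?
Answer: 0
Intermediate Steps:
b = 0 (b = 315*(0*4) = 315*0 = 0)
a(Q) = 31 - Q
b/a(k(5, 20)) = 0/(31 - 5*20) = 0/(31 - 1*100) = 0/(31 - 100) = 0/(-69) = 0*(-1/69) = 0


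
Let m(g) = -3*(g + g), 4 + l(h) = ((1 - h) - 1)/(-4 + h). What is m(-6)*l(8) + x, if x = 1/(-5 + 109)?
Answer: -22463/104 ≈ -215.99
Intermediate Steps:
x = 1/104 ≈ 0.0096154
l(h) = -4 - h/(-4 + h) (l(h) = -4 + ((1 - h) - 1)/(-4 + h) = -4 + (-h)/(-4 + h) = -4 - h/(-4 + h))
m(g) = -6*g
m(-6)*l(8) + x = (-6*(-6))*((16 - 5*8)/(-4 + 8)) + 1/104 = 36*((16 - 40)/4) + 1/104 = 36*((¼)*(-24)) + 1/104 = 36*(-6) + 1/104 = -216 + 1/104 = -22463/104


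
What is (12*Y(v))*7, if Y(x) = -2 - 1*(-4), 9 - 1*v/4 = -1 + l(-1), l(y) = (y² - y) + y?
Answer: 168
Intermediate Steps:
l(y) = y²
v = 36 (v = 36 - 4*(-1 + (-1)²) = 36 - 4*(-1 + 1) = 36 - 4*0 = 36 + 0 = 36)
Y(x) = 2 (Y(x) = -2 + 4 = 2)
(12*Y(v))*7 = (12*2)*7 = 24*7 = 168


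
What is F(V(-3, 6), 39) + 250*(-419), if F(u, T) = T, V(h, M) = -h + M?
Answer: -104711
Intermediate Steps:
V(h, M) = M - h
F(V(-3, 6), 39) + 250*(-419) = 39 + 250*(-419) = 39 - 104750 = -104711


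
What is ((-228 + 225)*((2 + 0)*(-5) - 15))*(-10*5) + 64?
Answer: -3686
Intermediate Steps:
((-228 + 225)*((2 + 0)*(-5) - 15))*(-10*5) + 64 = -3*(2*(-5) - 15)*(-50) + 64 = -3*(-10 - 15)*(-50) + 64 = -3*(-25)*(-50) + 64 = 75*(-50) + 64 = -3750 + 64 = -3686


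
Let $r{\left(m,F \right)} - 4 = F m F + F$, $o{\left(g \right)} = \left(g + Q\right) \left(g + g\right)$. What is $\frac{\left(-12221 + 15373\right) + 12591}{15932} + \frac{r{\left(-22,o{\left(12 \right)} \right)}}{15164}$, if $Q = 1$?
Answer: $- \frac{71167437}{507548} \approx -140.22$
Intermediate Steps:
$o{\left(g \right)} = 2 g \left(1 + g\right)$ ($o{\left(g \right)} = \left(g + 1\right) \left(g + g\right) = \left(1 + g\right) 2 g = 2 g \left(1 + g\right)$)
$r{\left(m,F \right)} = 4 + F + m F^{2}$ ($r{\left(m,F \right)} = 4 + \left(F m F + F\right) = 4 + \left(m F^{2} + F\right) = 4 + \left(F + m F^{2}\right) = 4 + F + m F^{2}$)
$\frac{\left(-12221 + 15373\right) + 12591}{15932} + \frac{r{\left(-22,o{\left(12 \right)} \right)}}{15164} = \frac{\left(-12221 + 15373\right) + 12591}{15932} + \frac{4 + 2 \cdot 12 \left(1 + 12\right) - 22 \left(2 \cdot 12 \left(1 + 12\right)\right)^{2}}{15164} = \left(3152 + 12591\right) \frac{1}{15932} + \left(4 + 2 \cdot 12 \cdot 13 - 22 \left(2 \cdot 12 \cdot 13\right)^{2}\right) \frac{1}{15164} = 15743 \cdot \frac{1}{15932} + \left(4 + 312 - 22 \cdot 312^{2}\right) \frac{1}{15164} = \frac{2249}{2276} + \left(4 + 312 - 2141568\right) \frac{1}{15164} = \frac{2249}{2276} - \frac{31489}{223} = - \frac{71167437}{507548}$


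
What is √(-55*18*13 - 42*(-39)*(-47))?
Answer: 48*I*√39 ≈ 299.76*I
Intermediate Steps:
√(-55*18*13 - 42*(-39)*(-47)) = √(-990*13 + 1638*(-47)) = √(-12870 - 76986) = √(-89856) = 48*I*√39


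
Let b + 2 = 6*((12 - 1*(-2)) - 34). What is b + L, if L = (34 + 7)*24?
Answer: 862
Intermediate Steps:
b = -122 (b = -2 + 6*((12 - 1*(-2)) - 34) = -2 + 6*((12 + 2) - 34) = -2 + 6*(14 - 34) = -2 + 6*(-20) = -2 - 120 = -122)
L = 984 (L = 41*24 = 984)
b + L = -122 + 984 = 862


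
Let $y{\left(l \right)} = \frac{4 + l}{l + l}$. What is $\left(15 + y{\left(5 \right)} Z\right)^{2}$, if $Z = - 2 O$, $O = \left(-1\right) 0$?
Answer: $225$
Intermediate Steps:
$O = 0$
$y{\left(l \right)} = \frac{4 + l}{2 l}$
$Z = 0$ ($Z = \left(-2\right) 0 = 0$)
$\left(15 + y{\left(5 \right)} Z\right)^{2} = \left(15 + \frac{4 + 5}{2 \cdot 5} \cdot 0\right)^{2} = \left(15 + \frac{1}{2} \cdot \frac{1}{5} \cdot 9 \cdot 0\right)^{2} = \left(15 + \frac{9}{10} \cdot 0\right)^{2} = \left(15 + 0\right)^{2} = 15^{2} = 225$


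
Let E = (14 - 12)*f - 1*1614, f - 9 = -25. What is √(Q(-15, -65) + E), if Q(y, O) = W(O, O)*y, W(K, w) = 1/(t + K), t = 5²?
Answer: I*√26330/4 ≈ 40.566*I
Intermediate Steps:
f = -16 (f = 9 - 25 = -16)
E = -1646 (E = (14 - 12)*(-16) - 1*1614 = 2*(-16) - 1614 = -32 - 1614 = -1646)
t = 25
W(K, w) = 1/(25 + K)
Q(y, O) = y/(25 + O)
√(Q(-15, -65) + E) = √(-15/(25 - 65) - 1646) = √(-15/(-40) - 1646) = √(-15*(-1/40) - 1646) = √(3/8 - 1646) = √(-13165/8) = I*√26330/4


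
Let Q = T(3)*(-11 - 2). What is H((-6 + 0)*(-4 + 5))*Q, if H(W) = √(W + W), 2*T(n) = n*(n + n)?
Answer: -234*I*√3 ≈ -405.3*I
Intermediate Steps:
T(n) = n² (T(n) = (n*(n + n))/2 = (n*(2*n))/2 = (2*n²)/2 = n²)
H(W) = √2*√W (H(W) = √(2*W) = √2*√W)
Q = -117 (Q = 3²*(-11 - 2) = 9*(-13) = -117)
H((-6 + 0)*(-4 + 5))*Q = (√2*√((-6 + 0)*(-4 + 5)))*(-117) = (√2*√(-6*1))*(-117) = (√2*√(-6))*(-117) = (√2*(I*√6))*(-117) = (2*I*√3)*(-117) = -234*I*√3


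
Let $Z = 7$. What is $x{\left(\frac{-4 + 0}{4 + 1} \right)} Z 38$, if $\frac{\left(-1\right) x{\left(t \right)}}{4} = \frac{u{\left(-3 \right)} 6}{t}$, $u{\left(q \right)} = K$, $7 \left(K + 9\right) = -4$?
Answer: $-76380$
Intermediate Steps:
$K = - \frac{67}{7}$ ($K = -9 + \frac{1}{7} \left(-4\right) = -9 - \frac{4}{7} = - \frac{67}{7} \approx -9.5714$)
$u{\left(q \right)} = - \frac{67}{7}$
$x{\left(t \right)} = \frac{1608}{7 t}$ ($x{\left(t \right)} = - 4 \frac{\left(- \frac{67}{7}\right) 6}{t} = - 4 \left(- \frac{402}{7 t}\right) = \frac{1608}{7 t}$)
$x{\left(\frac{-4 + 0}{4 + 1} \right)} Z 38 = \frac{1608}{7 \frac{-4 + 0}{4 + 1}} \cdot 7 \cdot 38 = \frac{1608}{7 \left(- \frac{4}{5}\right)} 7 \cdot 38 = \frac{1608}{7} \left(- \frac{5}{4}\right) 7 \cdot 38 = \left(- \frac{2010}{7}\right) 7 \cdot 38 = \left(-2010\right) 38 = -76380$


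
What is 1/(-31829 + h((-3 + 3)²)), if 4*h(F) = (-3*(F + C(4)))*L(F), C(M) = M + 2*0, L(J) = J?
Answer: -1/31829 ≈ -3.1418e-5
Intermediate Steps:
C(M) = M (C(M) = M + 0 = M)
h(F) = F*(-12 - 3*F)/4 (h(F) = ((-3*(F + 4))*F)/4 = ((-3*(4 + F))*F)/4 = ((-12 - 3*F)*F)/4 = (F*(-12 - 3*F))/4 = F*(-12 - 3*F)/4)
1/(-31829 + h((-3 + 3)²)) = 1/(-31829 - 3*(-3 + 3)²*(4 + (-3 + 3)²)/4) = 1/(-31829 - ¾*0²*(4 + 0²)) = 1/(-31829 - ¾*0*(4 + 0)) = 1/(-31829 - ¾*0*4) = 1/(-31829 + 0) = 1/(-31829) = -1/31829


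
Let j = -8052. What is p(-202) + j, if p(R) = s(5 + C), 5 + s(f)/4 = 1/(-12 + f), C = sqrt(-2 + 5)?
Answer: -185670/23 - 2*sqrt(3)/23 ≈ -8072.8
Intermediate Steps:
C = sqrt(3) ≈ 1.7320
s(f) = -20 + 4/(-12 + f)
p(R) = 4*(36 - 5*sqrt(3))/(-7 + sqrt(3)) (p(R) = 4*(61 - 5*(5 + sqrt(3)))/(-12 + (5 + sqrt(3))) = 4*(61 + (-25 - 5*sqrt(3)))/(-7 + sqrt(3)) = 4*(36 - 5*sqrt(3))/(-7 + sqrt(3)))
p(-202) + j = (-474/23 - 2*sqrt(3)/23) - 8052 = -185670/23 - 2*sqrt(3)/23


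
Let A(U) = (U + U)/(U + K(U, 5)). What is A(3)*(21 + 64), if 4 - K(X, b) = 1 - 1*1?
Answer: 510/7 ≈ 72.857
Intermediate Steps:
K(X, b) = 4 (K(X, b) = 4 - (1 - 1*1) = 4 - (1 - 1) = 4 - 1*0 = 4 + 0 = 4)
A(U) = 2*U/(4 + U) (A(U) = (U + U)/(U + 4) = (2*U)/(4 + U) = 2*U/(4 + U))
A(3)*(21 + 64) = (2*3/(4 + 3))*(21 + 64) = (2*3/7)*85 = (2*3*(1/7))*85 = (6/7)*85 = 510/7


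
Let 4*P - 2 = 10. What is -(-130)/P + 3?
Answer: 139/3 ≈ 46.333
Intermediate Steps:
P = 3 (P = ½ + (¼)*10 = ½ + 5/2 = 3)
-(-130)/P + 3 = -(-130)/3 + 3 = -10*(-13/3) + 3 = 130/3 + 3 = 139/3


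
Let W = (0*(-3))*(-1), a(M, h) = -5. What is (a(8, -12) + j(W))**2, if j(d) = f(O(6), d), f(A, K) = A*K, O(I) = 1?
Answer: 25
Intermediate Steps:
W = 0 (W = 0*(-1) = 0)
j(d) = d (j(d) = 1*d = d)
(a(8, -12) + j(W))**2 = (-5 + 0)**2 = (-5)**2 = 25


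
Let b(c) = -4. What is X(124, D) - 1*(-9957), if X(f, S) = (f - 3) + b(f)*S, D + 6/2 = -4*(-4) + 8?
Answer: 9994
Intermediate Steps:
D = 21 (D = -3 + (-4*(-4) + 8) = -3 + (16 + 8) = -3 + 24 = 21)
X(f, S) = -3 + f - 4*S (X(f, S) = (f - 3) - 4*S = (-3 + f) - 4*S = -3 + f - 4*S)
X(124, D) - 1*(-9957) = (-3 + 124 - 4*21) - 1*(-9957) = (-3 + 124 - 84) + 9957 = 37 + 9957 = 9994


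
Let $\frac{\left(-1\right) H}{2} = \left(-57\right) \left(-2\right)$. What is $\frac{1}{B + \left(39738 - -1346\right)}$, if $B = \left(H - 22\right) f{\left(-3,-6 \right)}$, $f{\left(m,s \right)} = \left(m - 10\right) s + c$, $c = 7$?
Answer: $\frac{1}{19834} \approx 5.0418 \cdot 10^{-5}$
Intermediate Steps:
$H = -228$ ($H = - 2 \left(\left(-57\right) \left(-2\right)\right) = \left(-2\right) 114 = -228$)
$f{\left(m,s \right)} = 7 + s \left(-10 + m\right)$ ($f{\left(m,s \right)} = \left(m - 10\right) s + 7 = \left(-10 + m\right) s + 7 = s \left(-10 + m\right) + 7 = 7 + s \left(-10 + m\right)$)
$B = -21250$ ($B = \left(-228 - 22\right) \left(7 - -60 - -18\right) = - 250 \left(7 + 60 + 18\right) = \left(-250\right) 85 = -21250$)
$\frac{1}{B + \left(39738 - -1346\right)} = \frac{1}{-21250 + \left(39738 - -1346\right)} = \frac{1}{-21250 + \left(39738 + 1346\right)} = \frac{1}{-21250 + 41084} = \frac{1}{19834}$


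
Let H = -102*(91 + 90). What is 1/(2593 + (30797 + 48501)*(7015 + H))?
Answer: -1/907721613 ≈ -1.1017e-9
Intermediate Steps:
H = -18462 (H = -102*181 = -18462)
1/(2593 + (30797 + 48501)*(7015 + H)) = 1/(2593 + (30797 + 48501)*(7015 - 18462)) = 1/(2593 + 79298*(-11447)) = 1/(2593 - 907724206) = 1/(-907721613) = -1/907721613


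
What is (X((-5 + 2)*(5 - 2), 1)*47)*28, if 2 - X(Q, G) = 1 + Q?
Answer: 13160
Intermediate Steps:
X(Q, G) = 1 - Q (X(Q, G) = 2 - (1 + Q) = 2 + (-1 - Q) = 1 - Q)
(X((-5 + 2)*(5 - 2), 1)*47)*28 = ((1 - (-5 + 2)*(5 - 2))*47)*28 = ((1 - (-3)*3)*47)*28 = ((1 - 1*(-9))*47)*28 = ((1 + 9)*47)*28 = (10*47)*28 = 470*28 = 13160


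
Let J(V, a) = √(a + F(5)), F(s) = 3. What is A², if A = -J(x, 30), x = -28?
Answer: 33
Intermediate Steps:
J(V, a) = √(3 + a) (J(V, a) = √(a + 3) = √(3 + a))
A = -√33 (A = -√(3 + 30) = -√33 ≈ -5.7446)
A² = (-√33)² = 33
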